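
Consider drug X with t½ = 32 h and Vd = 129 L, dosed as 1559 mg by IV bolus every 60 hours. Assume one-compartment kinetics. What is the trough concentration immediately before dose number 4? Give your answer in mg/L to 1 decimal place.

f = (1/2)^(τ/t½) = (1/2)^(60/32) ≈ 0.2726.
C₀ = D/Vd = 1559/129 ≈ 12.085 mg/L.
Before the 4th dose, 3 doses have been given. Superposition: Cmin = C₀·(f + f² + … + f^3).
≈ 12.085 × (0.2726 + 0.0743 + 0.0203) ≈ 12.085 × 0.3672 ≈ 4.438 mg/L.

4.4 mg/L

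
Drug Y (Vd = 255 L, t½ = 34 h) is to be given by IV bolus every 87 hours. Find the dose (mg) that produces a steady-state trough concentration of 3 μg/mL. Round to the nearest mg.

3743 mg

τ/t½ = 87/34 ≈ 2.5588, so f = (1/2)^(87/34) ≈ 0.169714.
Cmin,ss = (D/Vd)·f/(1−f), so D = Cmin,ss·Vd·(1−f)/f.
D = 3 × 255 × (1−f)/f ≈ 3 × 255 × 4.89227 ≈ 3742.59 mg.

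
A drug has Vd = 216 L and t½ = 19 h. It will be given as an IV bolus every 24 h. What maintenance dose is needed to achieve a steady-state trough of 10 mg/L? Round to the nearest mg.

3024 mg

τ/t½ = 24/19 ≈ 1.2632, so f = (1/2)^(24/19) ≈ 0.416631.
Cmin,ss = (D/Vd)·f/(1−f), so D = Cmin,ss·Vd·(1−f)/f.
D = 10 × 216 × (1−f)/f ≈ 10 × 216 × 1.40021 ≈ 3024.45 mg.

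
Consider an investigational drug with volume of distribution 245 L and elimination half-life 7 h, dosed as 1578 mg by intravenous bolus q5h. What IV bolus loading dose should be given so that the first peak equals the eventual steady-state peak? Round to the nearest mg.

f = (1/2)^(5/7) ≈ 0.609507; accumulation ratio R = 1/(1−f) ≈ 2.56087.
Loading dose to hit Cmax,ss on first dose: D_load = D_maint·R ≈ 1578 × 2.56087 ≈ 4041.05 mg.

4041 mg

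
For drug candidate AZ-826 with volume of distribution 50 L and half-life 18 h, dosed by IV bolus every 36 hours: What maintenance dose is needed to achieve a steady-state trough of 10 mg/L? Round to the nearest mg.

1500 mg

τ/t½ = 36/18 ≈ 2, so f = (1/2)^(36/18) ≈ 0.250000.
Cmin,ss = (D/Vd)·f/(1−f), so D = Cmin,ss·Vd·(1−f)/f.
D = 10 × 50 × (1−f)/f ≈ 10 × 50 × 3.00000 ≈ 1500.00 mg.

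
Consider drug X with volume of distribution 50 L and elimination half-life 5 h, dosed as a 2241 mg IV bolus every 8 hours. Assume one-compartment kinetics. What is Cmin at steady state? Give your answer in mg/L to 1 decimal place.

k = ln2/t½ = ln2/5 ≈ 0.138629 h⁻¹; fraction remaining f = e^(−kτ) = e^(−0.138629×8) ≈ 0.3299.
At steady state, accumulation factor R = 1/(1 − e^(−kτ)) ≈ 1.4923.
Each bolus raises the concentration by D/Vd = 2241/50 ≈ 44.820 mg/L.
Cmax,ss = C₀/(1 − f) ≈ 44.820/0.6701 ≈ 66.886 mg/L.
Steady-state trough Cmin,ss = Cmax,ss·f ≈ 66.886 × 0.3299 ≈ 22.066 mg/L.

22.1 mg/L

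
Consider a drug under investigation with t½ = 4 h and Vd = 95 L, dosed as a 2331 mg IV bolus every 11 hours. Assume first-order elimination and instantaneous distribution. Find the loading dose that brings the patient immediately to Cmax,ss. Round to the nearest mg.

f = (1/2)^(11/4) ≈ 0.148651; accumulation ratio R = 1/(1−f) ≈ 1.17461.
Loading dose to hit Cmax,ss on first dose: D_load = D_maint·R ≈ 2331 × 1.17461 ≈ 2738.02 mg.

2738 mg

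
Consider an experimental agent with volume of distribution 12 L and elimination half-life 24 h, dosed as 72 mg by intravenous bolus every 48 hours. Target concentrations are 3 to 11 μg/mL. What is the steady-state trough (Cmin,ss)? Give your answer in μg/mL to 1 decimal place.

2.0 μg/mL

The dosing interval is 2 half-lives, so f = 2^(−2) = 0.25.
At steady state, R = 1/(1 − 0.25) = 4/3.
Single-dose peak C₀ = D/Vd = 72/12 = 6 μg/mL.
Steady-state peak Cmax,ss = C₀·R = 6 × 4/3 ≈ 8.000 μg/mL.
Steady-state trough Cmin,ss = Cmax,ss·f ≈ 8.000 × 0.25 ≈ 2.000 μg/mL.
Trough 2.0 μg/mL vs MEC 3 μg/mL: subtherapeutic.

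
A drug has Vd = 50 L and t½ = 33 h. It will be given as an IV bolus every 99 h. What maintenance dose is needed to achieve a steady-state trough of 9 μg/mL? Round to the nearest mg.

τ/t½ = 99/33 ≈ 3, so f = (1/2)^(99/33) ≈ 0.125000.
Cmin,ss = (D/Vd)·f/(1−f), so D = Cmin,ss·Vd·(1−f)/f.
D = 9 × 50 × (1−f)/f ≈ 9 × 50 × 7.00000 ≈ 3150.00 mg.

3150 mg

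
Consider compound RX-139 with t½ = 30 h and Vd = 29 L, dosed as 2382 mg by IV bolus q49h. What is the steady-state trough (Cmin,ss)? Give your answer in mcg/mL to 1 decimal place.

39.1 mcg/mL

τ/t½ = 49/30 ≈ 1.6333, so fraction remaining f = (1/2)^(49/30) ≈ 0.3223.
At steady state, accumulation factor R = 1/(1 − e^(−kτ)) ≈ 1.4756.
Single-dose peak C₀ = D/Vd = 2382/29 ≈ 82.138 mcg/mL.
Cmax,ss = C₀/(1 − f) ≈ 82.138/0.6777 ≈ 121.201 mcg/mL.
Steady-state trough Cmin,ss = Cmax,ss·f ≈ 121.201 × 0.3223 ≈ 39.063 mcg/mL.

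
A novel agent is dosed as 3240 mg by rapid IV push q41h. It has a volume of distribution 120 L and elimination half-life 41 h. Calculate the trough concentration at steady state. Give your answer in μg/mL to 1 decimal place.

τ = 41 h = 1 half-life, so f = (1/2)^1 = 0.5.
At steady state, R = 1/(1 − 0.5) = 2/1.
Single-dose peak C₀ = D/Vd = 3240/120 = 27 μg/mL.
Steady-state peak Cmax,ss = C₀·R = 27 × 2/1 ≈ 54.000 μg/mL.
Steady-state trough Cmin,ss = Cmax,ss·f ≈ 54.000 × 0.5 ≈ 27.000 μg/mL.

27.0 μg/mL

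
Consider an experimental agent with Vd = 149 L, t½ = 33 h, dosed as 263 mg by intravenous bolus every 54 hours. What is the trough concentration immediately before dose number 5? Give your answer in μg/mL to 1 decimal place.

0.8 μg/mL

f = (1/2)^(τ/t½) = (1/2)^(54/33) ≈ 0.3217.
C₀ = D/Vd = 263/149 ≈ 1.765 μg/mL.
Before the 5th dose, 4 doses have been given. Superposition: Cmin = C₀·(f + f² + … + f^4).
≈ 1.765 × (0.3217 + 0.1035 + 0.0333 + 0.0107) ≈ 1.765 × 0.4692 ≈ 0.828 μg/mL.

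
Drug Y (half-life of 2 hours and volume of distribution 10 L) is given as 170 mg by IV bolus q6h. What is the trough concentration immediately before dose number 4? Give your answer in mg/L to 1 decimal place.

f = (1/2)^(τ/t½) = (1/2)^(6/2) ≈ 0.1250.
C₀ = D/Vd = 170/10 ≈ 17.000 mg/L.
Before the 4th dose, 3 doses have been given. Superposition: Cmin = C₀·(f + f² + … + f^3).
≈ 17.000 × (0.1250 + 0.0156 + 0.0020) ≈ 17.000 × 0.1426 ≈ 2.424 mg/L.

2.4 mg/L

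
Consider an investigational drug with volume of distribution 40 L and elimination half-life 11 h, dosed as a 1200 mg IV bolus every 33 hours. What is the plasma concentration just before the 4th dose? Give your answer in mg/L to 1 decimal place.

f = (1/2)^(τ/t½) = (1/2)^(33/11) ≈ 0.1250.
C₀ = D/Vd = 1200/40 ≈ 30.000 mg/L.
Before the 4th dose, 3 doses have been given. Superposition: Cmin = C₀·(f + f² + … + f^3).
≈ 30.000 × (0.1250 + 0.0156 + 0.0020) ≈ 30.000 × 0.1426 ≈ 4.278 mg/L.

4.3 mg/L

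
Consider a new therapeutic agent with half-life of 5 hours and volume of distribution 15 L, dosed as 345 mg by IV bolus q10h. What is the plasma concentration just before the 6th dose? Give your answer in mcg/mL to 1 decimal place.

f = (1/2)^(τ/t½) = (1/2)^(10/5) ≈ 0.2500.
C₀ = D/Vd = 345/15 ≈ 23.000 mcg/mL.
Before the 6th dose, 5 doses have been given. Superposition: Cmin = C₀·(f + f² + … + f^5).
≈ 23.000 × (0.2500 + 0.0625 + 0.0156 + 0.0039 + 0.0010) ≈ 23.000 × 0.3330 ≈ 7.659 mcg/mL.

7.7 mcg/mL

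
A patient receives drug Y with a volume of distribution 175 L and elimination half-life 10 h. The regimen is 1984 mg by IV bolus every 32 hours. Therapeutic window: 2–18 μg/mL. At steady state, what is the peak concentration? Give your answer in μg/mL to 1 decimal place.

k = ln2/t½ = ln2/10 ≈ 0.069315 h⁻¹; fraction remaining f = e^(−kτ) = e^(−0.069315×32) ≈ 0.1088.
At steady state, accumulation factor R = 1/(1 − e^(−kτ)) ≈ 1.1221.
Single-dose peak C₀ = D/Vd = 1984/175 ≈ 11.337 μg/mL.
Steady-state peak Cmax,ss = C₀·R ≈ 11.337 × 1.1221 ≈ 12.721 μg/mL.
Peak 12.7 μg/mL vs MTC 18 μg/mL: below toxic threshold.

12.7 μg/mL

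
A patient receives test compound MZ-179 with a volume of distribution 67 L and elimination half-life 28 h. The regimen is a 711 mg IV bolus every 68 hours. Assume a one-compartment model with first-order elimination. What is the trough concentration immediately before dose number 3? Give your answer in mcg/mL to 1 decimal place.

f = (1/2)^(τ/t½) = (1/2)^(68/28) ≈ 0.1857.
C₀ = D/Vd = 711/67 ≈ 10.612 mcg/mL.
Before the 3rd dose, 2 doses have been given. Superposition: Cmin = C₀·(f + f²).
≈ 10.612 × (0.1857 + 0.0345) ≈ 10.612 × 0.2202 ≈ 2.337 mcg/mL.

2.3 mcg/mL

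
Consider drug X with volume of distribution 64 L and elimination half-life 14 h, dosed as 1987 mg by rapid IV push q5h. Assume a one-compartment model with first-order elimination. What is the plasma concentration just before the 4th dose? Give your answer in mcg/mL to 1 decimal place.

f = (1/2)^(τ/t½) = (1/2)^(5/14) ≈ 0.7807.
C₀ = D/Vd = 1987/64 ≈ 31.047 mcg/mL.
Before the 4th dose, 3 doses have been given. Superposition: Cmin = C₀·(f + f² + … + f^3).
≈ 31.047 × (0.7807 + 0.6095 + 0.4758) ≈ 31.047 × 1.8660 ≈ 57.934 mcg/mL.

57.9 mcg/mL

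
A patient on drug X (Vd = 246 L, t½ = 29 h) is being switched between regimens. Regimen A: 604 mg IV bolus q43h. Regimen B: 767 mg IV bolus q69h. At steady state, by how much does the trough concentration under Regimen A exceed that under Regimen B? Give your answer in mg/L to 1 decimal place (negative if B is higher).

Regimen A: f = (1/2)^(43/29) ≈ 0.3578; Cmin,ss = (604/246)·f/(1−f) ≈ 1.368 mg/L.
Regimen B: f = (1/2)^(69/29) ≈ 0.1922; Cmin,ss = (767/246)·f/(1−f) ≈ 0.742 mg/L.
Difference ≈ 1.368 − 0.742 ≈ 0.626 mg/L.

0.6 mg/L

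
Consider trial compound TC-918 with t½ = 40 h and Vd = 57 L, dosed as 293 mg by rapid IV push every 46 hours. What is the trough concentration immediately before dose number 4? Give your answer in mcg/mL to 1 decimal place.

f = (1/2)^(τ/t½) = (1/2)^(46/40) ≈ 0.4506.
C₀ = D/Vd = 293/57 ≈ 5.140 mcg/mL.
Before the 4th dose, 3 doses have been given. Superposition: Cmin = C₀·(f + f² + … + f^3).
≈ 5.140 × (0.4506 + 0.2030 + 0.0915) ≈ 5.140 × 0.7451 ≈ 3.830 mcg/mL.

3.8 mcg/mL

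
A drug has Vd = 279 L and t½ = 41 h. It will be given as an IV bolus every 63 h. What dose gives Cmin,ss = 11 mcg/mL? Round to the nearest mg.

τ/t½ = 63/41 ≈ 1.5366, so f = (1/2)^(63/41) ≈ 0.344700.
Cmin,ss = (D/Vd)·f/(1−f), so D = Cmin,ss·Vd·(1−f)/f.
D = 11 × 279 × (1−f)/f ≈ 11 × 279 × 1.90107 ≈ 5834.38 mg.

5834 mg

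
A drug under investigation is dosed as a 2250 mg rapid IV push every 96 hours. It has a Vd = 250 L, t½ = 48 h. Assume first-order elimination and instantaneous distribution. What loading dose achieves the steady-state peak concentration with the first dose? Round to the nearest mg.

f = (1/2)^(96/48) ≈ 0.250000; accumulation ratio R = 1/(1−f) ≈ 1.33333.
Loading dose to hit Cmax,ss on first dose: D_load = D_maint·R ≈ 2250 × 1.33333 ≈ 2999.99 mg.

3000 mg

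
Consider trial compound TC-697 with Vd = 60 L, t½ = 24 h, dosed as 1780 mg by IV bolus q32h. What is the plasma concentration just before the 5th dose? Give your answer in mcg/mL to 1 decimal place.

f = (1/2)^(τ/t½) = (1/2)^(32/24) ≈ 0.3969.
C₀ = D/Vd = 1780/60 ≈ 29.667 mcg/mL.
Before the 5th dose, 4 doses have been given. Superposition: Cmin = C₀·(f + f² + … + f^4).
≈ 29.667 × (0.3969 + 0.1575 + 0.0625 + 0.0248) ≈ 29.667 × 0.6417 ≈ 19.037 mcg/mL.

19.0 mcg/mL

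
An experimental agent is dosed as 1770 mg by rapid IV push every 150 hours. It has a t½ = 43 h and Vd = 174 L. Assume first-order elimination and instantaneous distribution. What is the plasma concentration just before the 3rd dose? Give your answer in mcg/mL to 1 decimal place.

f = (1/2)^(τ/t½) = (1/2)^(150/43) ≈ 0.0891.
C₀ = D/Vd = 1770/174 ≈ 10.172 mcg/mL.
Before the 3rd dose, 2 doses have been given. Superposition: Cmin = C₀·(f + f²).
≈ 10.172 × (0.0891 + 0.0079) ≈ 10.172 × 0.0970 ≈ 0.987 mcg/mL.

1.0 mcg/mL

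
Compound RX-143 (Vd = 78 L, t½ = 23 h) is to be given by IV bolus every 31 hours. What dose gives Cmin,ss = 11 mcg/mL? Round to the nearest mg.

1326 mg

τ/t½ = 31/23 ≈ 1.3478, so f = (1/2)^(31/23) ≈ 0.392884.
Cmin,ss = (D/Vd)·f/(1−f), so D = Cmin,ss·Vd·(1−f)/f.
D = 11 × 78 × (1−f)/f ≈ 11 × 78 × 1.54528 ≈ 1325.85 mg.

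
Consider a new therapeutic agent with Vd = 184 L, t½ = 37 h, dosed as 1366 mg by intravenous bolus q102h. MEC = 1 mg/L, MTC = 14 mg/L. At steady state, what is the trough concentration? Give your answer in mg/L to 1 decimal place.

1.3 mg/L

k = ln2/t½ = ln2/37 ≈ 0.018734 h⁻¹; fraction remaining f = e^(−kτ) = e^(−0.018734×102) ≈ 0.1480.
Each bolus raises the concentration by D/Vd = 1366/184 ≈ 7.424 mg/L.
Steady-state trough Cmin,ss = C₀·f/(1−f) ≈ 7.424 × 0.1480/0.8520 ≈ 1.290 mg/L.
Trough 1.3 mg/L vs MEC 1 mg/L: adequate.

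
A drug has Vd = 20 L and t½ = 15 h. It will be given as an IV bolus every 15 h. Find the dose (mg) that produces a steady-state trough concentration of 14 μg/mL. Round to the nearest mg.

280 mg

τ/t½ = 15/15 ≈ 1, so f = (1/2)^(15/15) ≈ 0.500000.
Cmin,ss = (D/Vd)·f/(1−f), so D = Cmin,ss·Vd·(1−f)/f.
D = 14 × 20 × (1−f)/f ≈ 14 × 20 × 1.00000 ≈ 280.00 mg.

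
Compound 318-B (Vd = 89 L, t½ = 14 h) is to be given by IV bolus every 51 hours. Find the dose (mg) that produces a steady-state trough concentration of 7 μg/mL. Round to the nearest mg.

7159 mg

τ/t½ = 51/14 ≈ 3.6429, so f = (1/2)^(51/14) ≈ 0.080055.
Cmin,ss = (D/Vd)·f/(1−f), so D = Cmin,ss·Vd·(1−f)/f.
D = 7 × 89 × (1−f)/f ≈ 7 × 89 × 11.49141 ≈ 7159.15 mg.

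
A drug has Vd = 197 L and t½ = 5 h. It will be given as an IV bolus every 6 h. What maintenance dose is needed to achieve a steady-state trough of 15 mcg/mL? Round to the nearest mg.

3834 mg

τ/t½ = 6/5 ≈ 1.2, so f = (1/2)^(6/5) ≈ 0.435275.
Cmin,ss = (D/Vd)·f/(1−f), so D = Cmin,ss·Vd·(1−f)/f.
D = 15 × 197 × (1−f)/f ≈ 15 × 197 × 1.29740 ≈ 3833.82 mg.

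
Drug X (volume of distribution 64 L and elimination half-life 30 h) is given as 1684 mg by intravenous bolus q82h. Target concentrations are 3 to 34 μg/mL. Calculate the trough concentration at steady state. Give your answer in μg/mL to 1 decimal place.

k = ln2/t½ = ln2/30 ≈ 0.023105 h⁻¹; fraction remaining f = e^(−kτ) = e^(−0.023105×82) ≈ 0.1504.
Accumulation ratio R = 1/(1 − f) ≈ 1/0.8496 ≈ 1.1770.
Single-dose peak C₀ = D/Vd = 1684/64 ≈ 26.312 μg/mL.
Steady-state peak Cmax,ss = C₀·R ≈ 26.312 × 1.1770 ≈ 30.969 μg/mL.
One interval later, Cmin,ss = Cmax,ss·e^(−kτ) ≈ 30.969 × 0.1504 ≈ 4.658 μg/mL.
Trough 4.7 μg/mL vs MEC 3 μg/mL: adequate.

4.7 μg/mL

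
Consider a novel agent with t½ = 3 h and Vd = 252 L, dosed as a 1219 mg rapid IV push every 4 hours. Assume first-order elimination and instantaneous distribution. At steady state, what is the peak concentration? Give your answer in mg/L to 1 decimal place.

8.0 mg/L

Over one 4-h interval, 4/3 ≈ 1.3333 half-lives elapse, leaving f ≈ 0.3969 of each dose.
At steady state, accumulation factor R = 1/(1 − e^(−kτ)) ≈ 1.6581.
Each bolus raises the concentration by D/Vd = 1219/252 ≈ 4.837 mg/L.
Steady-state peak Cmax,ss = C₀·R ≈ 4.837 × 1.6581 ≈ 8.020 mg/L.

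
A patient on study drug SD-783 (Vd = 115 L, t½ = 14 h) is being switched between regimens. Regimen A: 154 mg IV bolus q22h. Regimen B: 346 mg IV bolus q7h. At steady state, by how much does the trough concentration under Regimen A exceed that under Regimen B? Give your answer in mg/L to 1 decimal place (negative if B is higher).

Regimen A: f = (1/2)^(22/14) ≈ 0.3365; Cmin,ss = (154/115)·f/(1−f) ≈ 0.679 mg/L.
Regimen B: f = (1/2)^(7/14) ≈ 0.7071; Cmin,ss = (346/115)·f/(1−f) ≈ 7.263 mg/L.
Difference ≈ 0.679 − 7.263 ≈ -6.584 mg/L.

-6.6 mg/L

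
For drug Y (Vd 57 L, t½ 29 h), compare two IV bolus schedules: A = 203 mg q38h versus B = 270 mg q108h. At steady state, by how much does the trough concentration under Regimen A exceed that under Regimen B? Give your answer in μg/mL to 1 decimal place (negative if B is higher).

Regimen A: f = (1/2)^(38/29) ≈ 0.4032; Cmin,ss = (203/57)·f/(1−f) ≈ 2.406 μg/mL.
Regimen B: f = (1/2)^(108/29) ≈ 0.0757; Cmin,ss = (270/57)·f/(1−f) ≈ 0.388 μg/mL.
Difference ≈ 2.406 − 0.388 ≈ 2.018 μg/mL.

2.0 μg/mL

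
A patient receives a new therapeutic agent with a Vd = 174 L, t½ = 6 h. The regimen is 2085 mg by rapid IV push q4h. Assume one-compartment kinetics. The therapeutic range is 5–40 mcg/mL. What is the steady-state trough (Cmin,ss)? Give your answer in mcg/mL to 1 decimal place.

τ/t½ = 4/6 ≈ 0.66667, so fraction remaining f = (1/2)^(4/6) ≈ 0.6300.
Accumulation ratio R = 1/(1 − f) ≈ 1/0.3700 ≈ 2.7027.
Single-dose peak C₀ = D/Vd = 2085/174 ≈ 11.983 mcg/mL.
Steady-state peak Cmax,ss = C₀·R ≈ 11.983 × 2.7027 ≈ 32.386 mcg/mL.
One interval later, Cmin,ss = Cmax,ss·e^(−kτ) ≈ 32.386 × 0.6300 ≈ 20.403 mcg/mL.
Trough 20.4 mcg/mL vs MEC 5 mcg/mL: adequate.

20.4 mcg/mL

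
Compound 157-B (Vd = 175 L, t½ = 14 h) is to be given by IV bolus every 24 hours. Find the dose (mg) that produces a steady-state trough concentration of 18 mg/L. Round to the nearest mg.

7186 mg

τ/t½ = 24/14 ≈ 1.7143, so f = (1/2)^(24/14) ≈ 0.304753.
Cmin,ss = (D/Vd)·f/(1−f), so D = Cmin,ss·Vd·(1−f)/f.
D = 18 × 175 × (1−f)/f ≈ 18 × 175 × 2.28135 ≈ 7186.25 mg.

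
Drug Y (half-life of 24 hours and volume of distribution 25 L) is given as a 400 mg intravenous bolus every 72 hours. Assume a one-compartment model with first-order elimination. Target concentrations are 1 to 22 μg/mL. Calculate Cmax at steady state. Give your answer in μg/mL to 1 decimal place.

The dosing interval is 3 half-lives, so f = 2^(−3) = 0.125.
At steady state, R = 1/(1 − 0.125) = 8/7.
Single-dose peak C₀ = D/Vd = 400/25 = 16 μg/mL.
Steady-state peak Cmax,ss = C₀·R = 16 × 8/7 ≈ 18.286 μg/mL.
Peak 18.3 μg/mL vs MTC 22 μg/mL: below toxic threshold.

18.3 μg/mL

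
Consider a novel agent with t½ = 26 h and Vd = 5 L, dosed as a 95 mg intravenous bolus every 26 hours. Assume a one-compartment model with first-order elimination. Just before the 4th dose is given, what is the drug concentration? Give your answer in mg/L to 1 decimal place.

f = (1/2)^(τ/t½) = (1/2)^(26/26) ≈ 0.5000.
C₀ = D/Vd = 95/5 ≈ 19.000 mg/L.
Before the 4th dose, 3 doses have been given. Superposition: Cmin = C₀·(f + f² + … + f^3).
≈ 19.000 × (0.5000 + 0.2500 + 0.1250) ≈ 19.000 × 0.8750 ≈ 16.625 mg/L.

16.6 mg/L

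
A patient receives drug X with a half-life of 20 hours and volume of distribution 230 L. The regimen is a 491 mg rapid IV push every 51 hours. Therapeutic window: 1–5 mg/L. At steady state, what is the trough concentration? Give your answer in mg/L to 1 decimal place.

0.4 mg/L

k = ln2/t½ = ln2/20 ≈ 0.034657 h⁻¹; fraction remaining f = e^(−kτ) = e^(−0.034657×51) ≈ 0.1708.
Accumulation ratio R = 1/(1 − f) ≈ 1/0.8292 ≈ 1.2060.
Each bolus raises the concentration by D/Vd = 491/230 ≈ 2.135 mg/L.
Steady-state peak Cmax,ss = C₀·R ≈ 2.135 × 1.2060 ≈ 2.575 mg/L.
One interval later, Cmin,ss = Cmax,ss·e^(−kτ) ≈ 2.575 × 0.1708 ≈ 0.440 mg/L.
Trough 0.4 mg/L vs MEC 1 mg/L: subtherapeutic.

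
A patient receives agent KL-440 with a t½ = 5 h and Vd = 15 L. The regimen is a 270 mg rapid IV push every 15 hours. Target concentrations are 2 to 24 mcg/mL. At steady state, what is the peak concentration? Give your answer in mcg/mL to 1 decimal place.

τ = 15 h = 3 half-lives, so f = (1/2)^3 = 0.125.
At steady state, R = 1/(1 − 0.125) = 8/7.
Single-dose peak C₀ = D/Vd = 270/15 = 18 mcg/mL.
Steady-state peak Cmax,ss = C₀·R = 18 × 8/7 ≈ 20.571 mcg/mL.
Peak 20.6 mcg/mL vs MTC 24 mcg/mL: below toxic threshold.

20.6 mcg/mL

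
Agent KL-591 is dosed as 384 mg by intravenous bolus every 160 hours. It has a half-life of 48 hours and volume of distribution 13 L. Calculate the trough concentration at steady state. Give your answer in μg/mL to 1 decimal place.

τ/t½ = 160/48 ≈ 3.3333, so fraction remaining f = (1/2)^(160/48) ≈ 0.0992.
At steady state, accumulation factor R = 1/(1 − e^(−kτ)) ≈ 1.1101.
Each bolus raises the concentration by D/Vd = 384/13 ≈ 29.538 μg/mL.
Steady-state peak Cmax,ss = C₀·R ≈ 29.538 × 1.1101 ≈ 32.790 μg/mL.
One interval later, Cmin,ss = Cmax,ss·e^(−kτ) ≈ 32.790 × 0.0992 ≈ 3.253 μg/mL.

3.3 μg/mL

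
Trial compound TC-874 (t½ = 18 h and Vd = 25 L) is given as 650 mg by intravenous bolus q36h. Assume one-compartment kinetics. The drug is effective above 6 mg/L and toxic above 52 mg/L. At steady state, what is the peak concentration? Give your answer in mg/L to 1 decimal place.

The dosing interval is 2 half-lives, so f = 2^(−2) = 0.25.
Accumulation ratio R = 1/(1 − f) = 1/0.75 = 4/3.
Single-dose peak C₀ = D/Vd = 650/25 = 26 mg/L.
Steady-state peak Cmax,ss = C₀·R = 26 × 4/3 ≈ 34.667 mg/L.
Peak 34.7 mg/L vs MTC 52 mg/L: below toxic threshold.

34.7 mg/L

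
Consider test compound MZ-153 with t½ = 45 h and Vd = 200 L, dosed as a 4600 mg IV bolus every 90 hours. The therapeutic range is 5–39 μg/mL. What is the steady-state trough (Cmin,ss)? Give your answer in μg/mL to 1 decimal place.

The dosing interval is 2 half-lives, so f = 2^(−2) = 0.25.
Accumulation ratio R = 1/(1 − f) = 1/0.75 = 4/3.
Single-dose peak C₀ = D/Vd = 4600/200 = 23 μg/mL.
Steady-state peak Cmax,ss = C₀·R = 23 × 4/3 ≈ 30.667 μg/mL.
Steady-state trough Cmin,ss = Cmax,ss·f ≈ 30.667 × 0.25 ≈ 7.667 μg/mL.
Trough 7.7 μg/mL vs MEC 5 μg/mL: adequate.

7.7 μg/mL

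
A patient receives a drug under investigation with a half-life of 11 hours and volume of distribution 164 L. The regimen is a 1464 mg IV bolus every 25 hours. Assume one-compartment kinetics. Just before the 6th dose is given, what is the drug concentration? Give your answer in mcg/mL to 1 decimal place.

f = (1/2)^(τ/t½) = (1/2)^(25/11) ≈ 0.2069.
C₀ = D/Vd = 1464/164 ≈ 8.927 mcg/mL.
Before the 6th dose, 5 doses have been given. Superposition: Cmin = C₀·(f + f² + … + f^5).
≈ 8.927 × (0.2069 + 0.0428 + 0.0089 + 0.0018 + 0.0004) ≈ 8.927 × 0.2608 ≈ 2.328 mcg/mL.

2.3 mcg/mL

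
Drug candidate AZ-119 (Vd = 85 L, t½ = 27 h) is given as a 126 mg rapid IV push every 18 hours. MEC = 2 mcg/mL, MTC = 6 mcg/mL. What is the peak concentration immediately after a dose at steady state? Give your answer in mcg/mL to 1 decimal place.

4.0 mcg/mL

τ/t½ = 18/27 ≈ 0.66667, so fraction remaining f = (1/2)^(18/27) ≈ 0.6300.
At steady state, accumulation factor R = 1/(1 − e^(−kτ)) ≈ 2.7027.
Single-dose peak C₀ = D/Vd = 126/85 ≈ 1.482 mcg/mL.
Cmax,ss = C₀/(1 − f) ≈ 1.482/0.3700 ≈ 4.005 mcg/mL.
Peak 4.0 mcg/mL vs MTC 6 mcg/mL: below toxic threshold.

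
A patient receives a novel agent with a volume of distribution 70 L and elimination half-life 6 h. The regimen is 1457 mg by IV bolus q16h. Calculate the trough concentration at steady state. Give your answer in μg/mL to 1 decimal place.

3.9 μg/mL

k = ln2/t½ = ln2/6 ≈ 0.115525 h⁻¹; fraction remaining f = e^(−kτ) = e^(−0.115525×16) ≈ 0.1575.
Accumulation ratio R = 1/(1 − f) ≈ 1/0.8425 ≈ 1.1869.
Each bolus raises the concentration by D/Vd = 1457/70 ≈ 20.814 μg/mL.
Cmax,ss = C₀/(1 − f) ≈ 20.814/0.8425 ≈ 24.705 μg/mL.
Steady-state trough Cmin,ss = Cmax,ss·f ≈ 24.705 × 0.1575 ≈ 3.891 μg/mL.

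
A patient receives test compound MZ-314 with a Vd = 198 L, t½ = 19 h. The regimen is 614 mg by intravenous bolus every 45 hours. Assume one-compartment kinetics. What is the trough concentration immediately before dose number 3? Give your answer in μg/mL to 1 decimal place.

f = (1/2)^(τ/t½) = (1/2)^(45/19) ≈ 0.1937.
C₀ = D/Vd = 614/198 ≈ 3.101 μg/mL.
Before the 3rd dose, 2 doses have been given. Superposition: Cmin = C₀·(f + f²).
≈ 3.101 × (0.1937 + 0.0375) ≈ 3.101 × 0.2312 ≈ 0.717 μg/mL.

0.7 μg/mL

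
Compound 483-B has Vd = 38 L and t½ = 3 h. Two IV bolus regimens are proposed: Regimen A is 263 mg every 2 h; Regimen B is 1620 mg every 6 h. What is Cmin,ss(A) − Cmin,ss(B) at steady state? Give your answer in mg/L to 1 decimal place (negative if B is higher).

Regimen A: f = (1/2)^(2/3) ≈ 0.6300; Cmin,ss = (263/38)·f/(1−f) ≈ 11.784 mg/L.
Regimen B: f = (1/2)^(6/3) ≈ 0.2500; Cmin,ss = (1620/38)·f/(1−f) ≈ 14.211 mg/L.
Difference ≈ 11.784 − 14.211 ≈ -2.427 mg/L.

-2.4 mg/L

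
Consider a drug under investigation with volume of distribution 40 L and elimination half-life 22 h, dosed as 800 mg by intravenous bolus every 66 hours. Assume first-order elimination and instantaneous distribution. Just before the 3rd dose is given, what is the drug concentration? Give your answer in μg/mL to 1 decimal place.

f = (1/2)^(τ/t½) = (1/2)^(66/22) ≈ 0.1250.
C₀ = D/Vd = 800/40 ≈ 20.000 μg/mL.
Before the 3rd dose, 2 doses have been given. Superposition: Cmin = C₀·(f + f²).
≈ 20.000 × (0.1250 + 0.0156) ≈ 20.000 × 0.1406 ≈ 2.812 μg/mL.

2.8 μg/mL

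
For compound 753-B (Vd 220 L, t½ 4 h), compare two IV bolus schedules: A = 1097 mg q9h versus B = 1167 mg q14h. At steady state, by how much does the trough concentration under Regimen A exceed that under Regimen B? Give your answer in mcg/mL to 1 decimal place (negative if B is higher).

0.8 mcg/mL

Regimen A: f = (1/2)^(9/4) ≈ 0.2102; Cmin,ss = (1097/220)·f/(1−f) ≈ 1.327 mcg/mL.
Regimen B: f = (1/2)^(14/4) ≈ 0.0884; Cmin,ss = (1167/220)·f/(1−f) ≈ 0.514 mcg/mL.
Difference ≈ 1.327 − 0.514 ≈ 0.813 mcg/mL.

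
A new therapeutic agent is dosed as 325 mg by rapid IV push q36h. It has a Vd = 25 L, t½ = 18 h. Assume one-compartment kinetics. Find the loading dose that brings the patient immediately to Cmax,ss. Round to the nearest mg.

f = (1/2)^(36/18) ≈ 0.250000; accumulation ratio R = 1/(1−f) ≈ 1.33333.
Loading dose to hit Cmax,ss on first dose: D_load = D_maint·R ≈ 325 × 1.33333 ≈ 433.33 mg.

433 mg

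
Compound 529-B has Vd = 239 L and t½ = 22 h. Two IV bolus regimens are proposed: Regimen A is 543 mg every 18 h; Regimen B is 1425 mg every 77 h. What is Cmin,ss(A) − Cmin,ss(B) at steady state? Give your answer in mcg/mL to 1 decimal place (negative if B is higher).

Regimen A: f = (1/2)^(18/22) ≈ 0.5672; Cmin,ss = (543/239)·f/(1−f) ≈ 2.977 mcg/mL.
Regimen B: f = (1/2)^(77/22) ≈ 0.0884; Cmin,ss = (1425/239)·f/(1−f) ≈ 0.578 mcg/mL.
Difference ≈ 2.977 − 0.578 ≈ 2.399 mcg/mL.

2.4 mcg/mL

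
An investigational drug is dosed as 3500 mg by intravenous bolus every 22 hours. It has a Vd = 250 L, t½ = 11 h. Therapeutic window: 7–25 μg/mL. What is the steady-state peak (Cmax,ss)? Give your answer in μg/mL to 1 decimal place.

The dosing interval is 2 half-lives, so f = 2^(−2) = 0.25.
At steady state, R = 1/(1 − 0.25) = 4/3.
Single-dose peak C₀ = D/Vd = 3500/250 = 14 μg/mL.
Steady-state peak Cmax,ss = C₀·R = 14 × 4/3 ≈ 18.667 μg/mL.
Peak 18.7 μg/mL vs MTC 25 μg/mL: below toxic threshold.

18.7 μg/mL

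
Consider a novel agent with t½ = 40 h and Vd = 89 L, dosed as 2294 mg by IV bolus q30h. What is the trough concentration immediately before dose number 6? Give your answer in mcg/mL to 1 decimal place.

f = (1/2)^(τ/t½) = (1/2)^(30/40) ≈ 0.5946.
C₀ = D/Vd = 2294/89 ≈ 25.775 mcg/mL.
Before the 6th dose, 5 doses have been given. Superposition: Cmin = C₀·(f + f² + … + f^5).
≈ 25.775 × (0.5946 + 0.3535 + 0.2102 + 0.1250 + 0.0743) ≈ 25.775 × 1.3576 ≈ 34.992 mcg/mL.

35.0 mcg/mL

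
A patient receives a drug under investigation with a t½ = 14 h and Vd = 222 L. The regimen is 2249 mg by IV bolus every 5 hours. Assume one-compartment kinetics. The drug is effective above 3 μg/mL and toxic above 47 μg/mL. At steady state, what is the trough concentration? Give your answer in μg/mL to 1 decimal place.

36.1 μg/mL

Over one 5-h interval, 5/14 ≈ 0.35714 half-lives elapse, leaving f ≈ 0.7807 of each dose.
Accumulation ratio R = 1/(1 − f) ≈ 1/0.2193 ≈ 4.5600.
Each bolus raises the concentration by D/Vd = 2249/222 ≈ 10.131 μg/mL.
Steady-state peak Cmax,ss = C₀·R ≈ 10.131 × 4.5600 ≈ 46.197 μg/mL.
Steady-state trough Cmin,ss = Cmax,ss·f ≈ 46.197 × 0.7807 ≈ 36.066 μg/mL.
Trough 36.1 μg/mL vs MEC 3 μg/mL: adequate.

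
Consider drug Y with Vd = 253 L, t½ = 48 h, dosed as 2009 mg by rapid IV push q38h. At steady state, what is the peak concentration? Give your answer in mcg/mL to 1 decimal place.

18.8 mcg/mL

τ/t½ = 38/48 ≈ 0.79167, so fraction remaining f = (1/2)^(38/48) ≈ 0.5777.
Accumulation ratio R = 1/(1 − f) ≈ 1/0.4223 ≈ 2.3680.
Single-dose peak C₀ = D/Vd = 2009/253 ≈ 7.941 mcg/mL.
Steady-state peak Cmax,ss = C₀·R ≈ 7.941 × 2.3680 ≈ 18.804 mcg/mL.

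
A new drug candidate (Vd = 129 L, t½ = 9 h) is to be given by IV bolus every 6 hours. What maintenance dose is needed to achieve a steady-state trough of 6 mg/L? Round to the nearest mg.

τ/t½ = 6/9 ≈ 0.66667, so f = (1/2)^(6/9) ≈ 0.629961.
Cmin,ss = (D/Vd)·f/(1−f), so D = Cmin,ss·Vd·(1−f)/f.
D = 6 × 129 × (1−f)/f ≈ 6 × 129 × 0.58740 ≈ 454.65 mg.

455 mg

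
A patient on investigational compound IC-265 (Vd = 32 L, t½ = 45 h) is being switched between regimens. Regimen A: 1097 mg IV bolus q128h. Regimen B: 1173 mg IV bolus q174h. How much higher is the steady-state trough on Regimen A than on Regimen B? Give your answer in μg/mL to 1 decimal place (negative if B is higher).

2.8 μg/mL

Regimen A: f = (1/2)^(128/45) ≈ 0.1392; Cmin,ss = (1097/32)·f/(1−f) ≈ 5.544 μg/mL.
Regimen B: f = (1/2)^(174/45) ≈ 0.0686; Cmin,ss = (1173/32)·f/(1−f) ≈ 2.700 μg/mL.
Difference ≈ 5.544 − 2.700 ≈ 2.844 μg/mL.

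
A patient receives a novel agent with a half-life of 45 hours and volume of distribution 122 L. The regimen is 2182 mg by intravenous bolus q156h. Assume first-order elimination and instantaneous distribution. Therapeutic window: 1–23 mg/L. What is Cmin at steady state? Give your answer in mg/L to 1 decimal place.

τ/t½ = 156/45 ≈ 3.4667, so fraction remaining f = (1/2)^(156/45) ≈ 0.0905.
Accumulation ratio R = 1/(1 − f) ≈ 1/0.9095 ≈ 1.0995.
Single-dose peak C₀ = D/Vd = 2182/122 ≈ 17.885 mg/L.
Steady-state peak Cmax,ss = C₀·R ≈ 17.885 × 1.0995 ≈ 19.665 mg/L.
Steady-state trough Cmin,ss = Cmax,ss·f ≈ 19.665 × 0.0905 ≈ 1.780 mg/L.
Trough 1.8 mg/L vs MEC 1 mg/L: adequate.

1.8 mg/L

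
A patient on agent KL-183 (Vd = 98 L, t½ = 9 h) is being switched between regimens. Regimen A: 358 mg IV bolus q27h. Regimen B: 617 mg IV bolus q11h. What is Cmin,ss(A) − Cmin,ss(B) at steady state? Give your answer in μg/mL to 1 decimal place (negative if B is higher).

Regimen A: f = (1/2)^(27/9) ≈ 0.1250; Cmin,ss = (358/98)·f/(1−f) ≈ 0.522 μg/mL.
Regimen B: f = (1/2)^(11/9) ≈ 0.4286; Cmin,ss = (617/98)·f/(1−f) ≈ 4.722 μg/mL.
Difference ≈ 0.522 − 4.722 ≈ -4.200 μg/mL.

-4.2 μg/mL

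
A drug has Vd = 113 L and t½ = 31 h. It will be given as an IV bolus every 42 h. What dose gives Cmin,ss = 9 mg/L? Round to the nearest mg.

τ/t½ = 42/31 ≈ 1.3548, so f = (1/2)^(42/31) ≈ 0.390979.
Cmin,ss = (D/Vd)·f/(1−f), so D = Cmin,ss·Vd·(1−f)/f.
D = 9 × 113 × (1−f)/f ≈ 9 × 113 × 1.55768 ≈ 1584.16 mg.

1584 mg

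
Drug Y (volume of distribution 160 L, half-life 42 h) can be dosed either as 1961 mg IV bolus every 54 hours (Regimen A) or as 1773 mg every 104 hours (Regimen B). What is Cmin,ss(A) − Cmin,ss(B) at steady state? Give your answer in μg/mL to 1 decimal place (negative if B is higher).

6.1 μg/mL

Regimen A: f = (1/2)^(54/42) ≈ 0.4102; Cmin,ss = (1961/160)·f/(1−f) ≈ 8.524 μg/mL.
Regimen B: f = (1/2)^(104/42) ≈ 0.1797; Cmin,ss = (1773/160)·f/(1−f) ≈ 2.428 μg/mL.
Difference ≈ 8.524 − 2.428 ≈ 6.096 μg/mL.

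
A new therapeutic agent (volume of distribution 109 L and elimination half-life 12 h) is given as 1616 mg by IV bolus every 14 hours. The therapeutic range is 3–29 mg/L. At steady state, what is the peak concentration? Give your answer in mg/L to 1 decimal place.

26.7 mg/L

τ/t½ = 14/12 ≈ 1.1667, so fraction remaining f = (1/2)^(14/12) ≈ 0.4454.
Accumulation ratio R = 1/(1 − f) ≈ 1/0.5546 ≈ 1.8031.
Single-dose peak C₀ = D/Vd = 1616/109 ≈ 14.826 mg/L.
Steady-state peak Cmax,ss = C₀·R ≈ 14.826 × 1.8031 ≈ 26.733 mg/L.
Peak 26.7 mg/L vs MTC 29 mg/L: below toxic threshold.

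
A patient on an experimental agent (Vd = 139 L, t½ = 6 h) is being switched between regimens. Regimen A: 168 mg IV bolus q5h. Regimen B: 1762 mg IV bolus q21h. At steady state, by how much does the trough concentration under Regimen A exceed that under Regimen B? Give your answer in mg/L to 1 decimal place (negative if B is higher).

0.3 mg/L

Regimen A: f = (1/2)^(5/6) ≈ 0.5612; Cmin,ss = (168/139)·f/(1−f) ≈ 1.546 mg/L.
Regimen B: f = (1/2)^(21/6) ≈ 0.0884; Cmin,ss = (1762/139)·f/(1−f) ≈ 1.229 mg/L.
Difference ≈ 1.546 − 1.229 ≈ 0.317 mg/L.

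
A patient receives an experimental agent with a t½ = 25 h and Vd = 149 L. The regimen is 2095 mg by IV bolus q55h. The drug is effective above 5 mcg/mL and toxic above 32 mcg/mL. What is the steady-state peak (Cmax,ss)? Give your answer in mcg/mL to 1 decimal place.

18.0 mcg/mL

k = ln2/t½ = ln2/25 ≈ 0.027726 h⁻¹; fraction remaining f = e^(−kτ) = e^(−0.027726×55) ≈ 0.2176.
Accumulation ratio R = 1/(1 − f) ≈ 1/0.7824 ≈ 1.2781.
Each bolus raises the concentration by D/Vd = 2095/149 ≈ 14.060 mcg/mL.
Steady-state peak Cmax,ss = C₀·R ≈ 14.060 × 1.2781 ≈ 17.970 mcg/mL.
Peak 18.0 mcg/mL vs MTC 32 mcg/mL: below toxic threshold.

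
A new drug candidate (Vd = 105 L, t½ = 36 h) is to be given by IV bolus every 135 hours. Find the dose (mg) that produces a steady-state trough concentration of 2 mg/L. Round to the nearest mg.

2615 mg

τ/t½ = 135/36 ≈ 3.75, so f = (1/2)^(135/36) ≈ 0.074325.
Cmin,ss = (D/Vd)·f/(1−f), so D = Cmin,ss·Vd·(1−f)/f.
D = 2 × 105 × (1−f)/f ≈ 2 × 105 × 12.45442 ≈ 2615.43 mg.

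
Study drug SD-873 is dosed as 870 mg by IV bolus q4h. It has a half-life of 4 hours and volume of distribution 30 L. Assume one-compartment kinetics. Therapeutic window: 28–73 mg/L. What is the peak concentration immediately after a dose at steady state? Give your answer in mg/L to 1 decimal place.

58.0 mg/L

τ = 4 h = 1 half-life, so f = (1/2)^1 = 0.5.
At steady state, R = 1/(1 − 0.5) = 2/1.
Single-dose peak C₀ = D/Vd = 870/30 = 29 mg/L.
Steady-state peak Cmax,ss = C₀·R = 29 × 2/1 ≈ 58.000 mg/L.
Peak 58.0 mg/L vs MTC 73 mg/L: below toxic threshold.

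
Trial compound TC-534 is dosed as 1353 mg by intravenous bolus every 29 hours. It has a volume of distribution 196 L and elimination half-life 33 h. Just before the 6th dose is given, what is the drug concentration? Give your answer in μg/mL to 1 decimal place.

f = (1/2)^(τ/t½) = (1/2)^(29/33) ≈ 0.5438.
C₀ = D/Vd = 1353/196 ≈ 6.903 μg/mL.
Before the 6th dose, 5 doses have been given. Superposition: Cmin = C₀·(f + f² + … + f^5).
≈ 6.903 × (0.5438 + 0.2957 + 0.1608 + 0.0874 + 0.0476) ≈ 6.903 × 1.1353 ≈ 7.837 μg/mL.

7.8 μg/mL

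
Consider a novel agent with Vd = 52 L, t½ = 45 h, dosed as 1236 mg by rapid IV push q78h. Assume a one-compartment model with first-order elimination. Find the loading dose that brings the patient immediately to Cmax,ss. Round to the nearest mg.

1768 mg

f = (1/2)^(78/45) ≈ 0.300756; accumulation ratio R = 1/(1−f) ≈ 1.43012.
Loading dose to hit Cmax,ss on first dose: D_load = D_maint·R ≈ 1236 × 1.43012 ≈ 1767.63 mg.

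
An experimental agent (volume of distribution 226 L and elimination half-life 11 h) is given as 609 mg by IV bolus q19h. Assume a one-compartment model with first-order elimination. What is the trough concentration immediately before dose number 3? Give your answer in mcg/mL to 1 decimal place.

f = (1/2)^(τ/t½) = (1/2)^(19/11) ≈ 0.3020.
C₀ = D/Vd = 609/226 ≈ 2.695 mcg/mL.
Before the 3rd dose, 2 doses have been given. Superposition: Cmin = C₀·(f + f²).
≈ 2.695 × (0.3020 + 0.0912) ≈ 2.695 × 0.3932 ≈ 1.060 mcg/mL.

1.1 mcg/mL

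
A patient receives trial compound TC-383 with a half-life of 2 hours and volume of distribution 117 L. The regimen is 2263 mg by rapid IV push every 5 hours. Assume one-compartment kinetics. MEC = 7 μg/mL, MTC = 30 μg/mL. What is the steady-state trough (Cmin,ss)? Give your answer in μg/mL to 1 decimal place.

Over one 5-h interval, 5/2 ≈ 2.5 half-lives elapse, leaving f ≈ 0.1768 of each dose.
Accumulation ratio R = 1/(1 − f) ≈ 1/0.8232 ≈ 1.2148.
Each bolus raises the concentration by D/Vd = 2263/117 ≈ 19.342 μg/mL.
Steady-state peak Cmax,ss = C₀·R ≈ 19.342 × 1.2148 ≈ 23.497 μg/mL.
One interval later, Cmin,ss = Cmax,ss·e^(−kτ) ≈ 23.497 × 0.1768 ≈ 4.154 μg/mL.
Trough 4.2 μg/mL vs MEC 7 μg/mL: subtherapeutic.

4.2 μg/mL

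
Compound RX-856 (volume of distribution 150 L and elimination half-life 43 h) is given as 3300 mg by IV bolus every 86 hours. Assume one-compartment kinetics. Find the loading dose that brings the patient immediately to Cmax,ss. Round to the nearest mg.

4400 mg

f = (1/2)^(86/43) ≈ 0.250000; accumulation ratio R = 1/(1−f) ≈ 1.33333.
Loading dose to hit Cmax,ss on first dose: D_load = D_maint·R ≈ 3300 × 1.33333 ≈ 4399.99 mg.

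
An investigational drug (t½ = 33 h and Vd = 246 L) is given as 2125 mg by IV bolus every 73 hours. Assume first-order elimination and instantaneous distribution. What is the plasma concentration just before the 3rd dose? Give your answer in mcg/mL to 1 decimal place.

f = (1/2)^(τ/t½) = (1/2)^(73/33) ≈ 0.2158.
C₀ = D/Vd = 2125/246 ≈ 8.638 mcg/mL.
Before the 3rd dose, 2 doses have been given. Superposition: Cmin = C₀·(f + f²).
≈ 8.638 × (0.2158 + 0.0466) ≈ 8.638 × 0.2624 ≈ 2.267 mcg/mL.

2.3 mcg/mL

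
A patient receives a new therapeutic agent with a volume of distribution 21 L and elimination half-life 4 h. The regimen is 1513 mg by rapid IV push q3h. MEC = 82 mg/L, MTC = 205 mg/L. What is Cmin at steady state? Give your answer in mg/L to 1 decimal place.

105.7 mg/L

τ/t½ = 3/4 ≈ 0.75, so fraction remaining f = (1/2)^(3/4) ≈ 0.5946.
Each bolus raises the concentration by D/Vd = 1513/21 ≈ 72.048 mg/L.
Steady-state trough Cmin,ss = C₀·f/(1−f) ≈ 72.048 × 0.5946/0.4054 ≈ 105.673 mg/L.
Trough 105.7 mg/L vs MEC 82 mg/L: adequate.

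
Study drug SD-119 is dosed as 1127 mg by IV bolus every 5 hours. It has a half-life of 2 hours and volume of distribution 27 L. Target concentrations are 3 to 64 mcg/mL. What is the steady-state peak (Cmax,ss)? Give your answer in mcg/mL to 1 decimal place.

50.7 mcg/mL

Over one 5-h interval, 5/2 ≈ 2.5 half-lives elapse, leaving f ≈ 0.1768 of each dose.
At steady state, accumulation factor R = 1/(1 − e^(−kτ)) ≈ 1.2148.
Single-dose peak C₀ = D/Vd = 1127/27 ≈ 41.741 mcg/mL.
Steady-state peak Cmax,ss = C₀·R ≈ 41.741 × 1.2148 ≈ 50.707 mcg/mL.
Peak 50.7 mcg/mL vs MTC 64 mcg/mL: below toxic threshold.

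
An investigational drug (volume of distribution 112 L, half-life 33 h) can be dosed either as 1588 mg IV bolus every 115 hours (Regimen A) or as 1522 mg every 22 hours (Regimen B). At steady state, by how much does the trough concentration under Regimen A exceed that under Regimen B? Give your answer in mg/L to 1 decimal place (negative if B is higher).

-21.7 mg/L

Regimen A: f = (1/2)^(115/33) ≈ 0.0893; Cmin,ss = (1588/112)·f/(1−f) ≈ 1.390 mg/L.
Regimen B: f = (1/2)^(22/33) ≈ 0.6300; Cmin,ss = (1522/112)·f/(1−f) ≈ 23.139 mg/L.
Difference ≈ 1.390 − 23.139 ≈ -21.749 mg/L.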